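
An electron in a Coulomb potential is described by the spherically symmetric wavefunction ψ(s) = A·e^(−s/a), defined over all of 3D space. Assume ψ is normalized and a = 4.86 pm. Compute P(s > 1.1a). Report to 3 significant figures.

Integrate the radial probability density 4πs²|ψ|² over s > 1.1a.
A² is fixed by ∫₀^∞ 4πs²|ψ|² ds = 1, i.e. A² = (π·a^3)^(−1).
Substituting u = s/a, A², 4π and the length scale all cancel in the ratio: P = ∫_{1.1}^{∞} u^2·e^(-2·u) du / ∫_{0}^{∞} u^2·e^(-2·u) du.
An antiderivative of u^2·e^(-2·u) is -(2·u^2 + 2·u + 1)·e^(-2·u)/4; evaluating from 1.1 to ∞ gives 281·e^(-11/5)/200, while the full integral is 1/4.
Taking the ratio yields P = 0.6227.

P ≈ 0.623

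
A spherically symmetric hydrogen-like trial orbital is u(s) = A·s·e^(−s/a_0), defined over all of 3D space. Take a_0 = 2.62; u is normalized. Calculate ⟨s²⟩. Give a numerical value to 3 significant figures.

The expectation value is the |u|²-weighted average of s^2: ∫ s^2|u|² 4πs² ds.
Since the A² factors cancel between numerator and denominator, ⟨s²⟩ = 15·a_0^2/2.
With a_0 = 2.62, ⟨s^2⟩ = 51.48.

⟨s^2⟩ ≈ 51.5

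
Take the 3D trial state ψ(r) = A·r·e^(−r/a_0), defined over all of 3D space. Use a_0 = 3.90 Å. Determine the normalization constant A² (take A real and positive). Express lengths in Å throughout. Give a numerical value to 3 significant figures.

Normalization requires ∫|ψ|² 4πr² dr = 1, integrated from 0 to ∞.
(Spherical symmetry: dV = 4πr² dr.)
∫|ψ|² 4πr² dr = A²·(3·π·a_0^5).
With a_0 = 3.90: A² = 0.0001176 and A = 0.01084.

A^2 ≈ 0.000118 Å^(-5)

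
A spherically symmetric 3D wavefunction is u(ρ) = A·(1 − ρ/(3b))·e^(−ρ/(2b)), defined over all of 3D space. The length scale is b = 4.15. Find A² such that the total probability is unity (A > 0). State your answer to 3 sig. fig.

A^2 ≈ 0.00167

We need A² ∫|f|² 4πρ² dρ = 1, taking the integral from 0 to ∞.
The integral (without the A² prefactor) comes out to 8·π·b^3/3.
So A² = (8·π·b^3/3)^(−1).
With b = 4.15: A² = 0.001670 and A = 0.04087.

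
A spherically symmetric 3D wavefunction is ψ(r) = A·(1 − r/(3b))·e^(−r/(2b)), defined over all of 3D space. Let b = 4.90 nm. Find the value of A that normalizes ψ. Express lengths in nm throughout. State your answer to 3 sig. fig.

A ≈ 0.0319 nm^(-3/2)

We need A² ∫|f|² 4πr² dr = 1, taking the integral from 0 to ∞.
(Spherical symmetry: dV = 4πr² dr.)
Using ∫₀^∞ rⁿ e^(−αr) dr = n!/αⁿ⁺¹, carrying out the integral gives A² · 8·π·b^3/3.
So A² = (8·π·b^3/3)^(−1).
Plugging in b = 4.90 yields A = 0.03185.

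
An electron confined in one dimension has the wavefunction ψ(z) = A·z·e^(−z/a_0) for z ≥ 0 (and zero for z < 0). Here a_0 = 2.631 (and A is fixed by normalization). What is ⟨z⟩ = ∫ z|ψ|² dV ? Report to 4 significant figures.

⟨z⟩ = ∫ z |ψ|² dz over the full domain.
The ratio of the moment integral to the normalization integral gives ⟨z⟩ = 3·a_0/2.
Putting a_0 = 2.631 gives 3.9465.

⟨z⟩ ≈ 3.947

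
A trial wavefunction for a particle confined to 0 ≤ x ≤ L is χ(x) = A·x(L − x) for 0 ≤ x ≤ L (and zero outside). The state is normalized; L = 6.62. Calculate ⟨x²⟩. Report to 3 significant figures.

By definition ⟨x²⟩ = ∫ x^2 |χ(x)|² dx.
Expanding the polynomial and integrating term by term, since the A² factors cancel between numerator and denominator, ⟨x²⟩ = 2·L^2/7.
Putting L = 6.62 gives 12.52.

⟨x^2⟩ ≈ 12.5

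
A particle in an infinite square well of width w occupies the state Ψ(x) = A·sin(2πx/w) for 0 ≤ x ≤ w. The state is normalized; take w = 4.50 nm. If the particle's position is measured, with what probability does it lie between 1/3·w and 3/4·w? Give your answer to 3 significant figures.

P = ∫_{1/3·w}^{3/4·w} |Ψ(x)|² dx.
With A² fixed by ∫|Ψ|² = 1, i.e. A² = (w/2)^(−1), substitute and integrate.
Let u = x/w; then A² and the length scale cancel, so P = ∫_{1/3}^{3/4} sin(2·π·u)^2 du ÷ ∫_{0}^{1} sin(2·π·u)^2 du.
Using ∫ sin(2·π·u)^2 du = u/2 - sin(4·π·u)/(8·π), the numerator is -√(3)/(16·π) + 5/24 and the denominator is 1/2.
The result is P = -√(3)/(8·π) + 5/12.

P ≈ 0.348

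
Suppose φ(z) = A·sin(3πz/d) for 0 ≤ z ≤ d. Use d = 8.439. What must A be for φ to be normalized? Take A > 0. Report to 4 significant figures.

We need A² ∫|f|² dz = 1, taking the integral from 0 to d.
With ∫₀^d sin²(nπz/d) dz = d/2, with φ = A·sin(3πz/d), the integral evaluates to A²·[d/2].
So A² = (d/2)^(−1).
Substituting d = 8.439 gives A² = 0.23699, so A = 0.48682.

A ≈ 0.4868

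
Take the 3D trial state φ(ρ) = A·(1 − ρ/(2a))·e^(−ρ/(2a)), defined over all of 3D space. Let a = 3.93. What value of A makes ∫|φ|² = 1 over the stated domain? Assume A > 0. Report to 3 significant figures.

Require ∫ |φ|² 4πρ² dρ = 1 over the whole domain.
The angular integral contributes 4π, leaving ∫₀^∞ ρ²|φ|² dρ.
Using ∫₀^∞ ρⁿ e^(−αρ) dρ = n!/αⁿ⁺¹, with φ = A·(1 − ρ/(2a))·e^(−ρ/(2a)), the integral evaluates to A²·[8·π·a^3].
Hence A² = 1/[8·π·a^3].
Plugging in a = 3.93 yields A = 0.02560.

A ≈ 0.0256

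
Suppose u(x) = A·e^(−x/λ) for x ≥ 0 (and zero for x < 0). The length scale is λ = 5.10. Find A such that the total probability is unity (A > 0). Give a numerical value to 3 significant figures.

Require ∫ |u|² dx = 1 over the whole domain.
Recall ∫₀^∞ x^m e^(−x/β) dx = m!·β^(m+1), carrying out the integral gives A² · λ/2.
Hence A² = 1/[λ/2].
Substituting λ = 5.10 gives A² = 0.3922, so A = 0.6262.

A ≈ 0.626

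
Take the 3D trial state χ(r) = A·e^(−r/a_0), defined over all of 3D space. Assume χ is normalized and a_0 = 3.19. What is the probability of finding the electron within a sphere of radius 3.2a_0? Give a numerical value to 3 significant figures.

Integrate the radial probability density 4πr²|χ|² over r ≤ 3.2a_0.
Normalization gives A² = 1/(π·a_0^3).
In terms of u = r/a_0 (A², 4π and the length scale all cancel between numerator and denominator), P = [∫_{0}^{3.2} u^2·e^(-2·u) du] / [∫_{0}^{∞} u^2·e^(-2·u) du].
An antiderivative of u^2·e^(-2·u) is -(2·u^2 + 2·u + 1)·e^(-2·u)/4; evaluating from 0 to 3.2 gives 1/4 - 697·e^(-32/5)/100, while the full integral is 1/4.
Taking the ratio yields P = 0.9537.

P ≈ 0.954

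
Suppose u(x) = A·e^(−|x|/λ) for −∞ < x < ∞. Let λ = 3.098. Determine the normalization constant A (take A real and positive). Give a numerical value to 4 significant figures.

A ≈ 0.5681

Require ∫ |u|² dx = 1 over the whole domain.
Recall ∫₀^∞ x^m e^(−x/β) dx = m!·β^(m+1), the integral (without the A² prefactor) comes out to λ.
Setting this equal to 1 gives A² = 1/(λ).
With λ = 3.098: A² = 0.32279 and A = 0.56815.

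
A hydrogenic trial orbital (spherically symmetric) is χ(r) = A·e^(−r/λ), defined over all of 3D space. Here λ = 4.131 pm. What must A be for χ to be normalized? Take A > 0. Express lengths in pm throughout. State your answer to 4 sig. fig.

We need A² ∫|f|² 4πr² dr = 1, taking the integral from 0 to ∞.
The integral (without the A² prefactor) comes out to π·λ^3.
Substituting λ = 4.131 gives A² = 0.0045153, so A = 0.067196.

A ≈ 0.06720 pm^(-3/2)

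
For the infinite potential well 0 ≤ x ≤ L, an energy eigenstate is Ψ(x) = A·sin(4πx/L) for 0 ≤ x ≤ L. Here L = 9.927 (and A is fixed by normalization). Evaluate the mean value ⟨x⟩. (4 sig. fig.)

⟨x⟩ = ∫ x |Ψ|² dx over the full domain.
Since the A² factors cancel between numerator and denominator, ⟨x⟩ = L/2.
With L = 9.927, ⟨x⟩ = 4.9635.

⟨x⟩ ≈ 4.964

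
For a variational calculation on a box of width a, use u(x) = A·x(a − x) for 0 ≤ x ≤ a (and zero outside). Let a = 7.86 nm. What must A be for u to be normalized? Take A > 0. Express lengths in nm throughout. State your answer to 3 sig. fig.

Require ∫ |u|² dx = 1 over the whole domain.
The integral (without the A² prefactor) comes out to a^5/30.
Hence A² = 1/[a^5/30].
Substituting a = 7.86 gives A² = 0.001000, so A = 0.03162.

A ≈ 0.0316 nm^(-5/2)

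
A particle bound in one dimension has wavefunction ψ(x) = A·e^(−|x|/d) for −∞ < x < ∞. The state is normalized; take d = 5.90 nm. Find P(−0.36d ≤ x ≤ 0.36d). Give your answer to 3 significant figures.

P ≈ 0.513

|ψ|² is the probability density, so P = ∫_{−0.36d}^{0.36d} |ψ|² dx.
Since A² = 1/(d), this is the region integral divided by the full normalization integral.
By symmetry take twice the x ≥ 0 contribution in numerator and denominator; the 2's cancel. Let u = x/d; then A² and the length scale cancel, so P = ∫_{0}^{0.36} e^(-2·u) du ÷ ∫_{0}^{∞} e^(-2·u) du.
With ∫ e^(-2·u) du = -e^(-2·u)/2 + C, the region integral is 1/2 - e^(-18/25)/2 and the full one is 1/2.
Evaluating gives P = 0.5132.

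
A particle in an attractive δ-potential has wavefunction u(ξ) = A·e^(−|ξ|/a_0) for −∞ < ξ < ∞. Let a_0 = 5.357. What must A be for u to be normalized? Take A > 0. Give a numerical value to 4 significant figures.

We need A² ∫|f|² dξ = 1, taking the integral from −∞ to ∞.
Recall ∫₀^∞ ξ^m e^(−ξ/β) dξ = m!·β^(m+1), with u = A·e^(−|ξ|/a_0), the integral evaluates to A²·[a_0].
Substituting a_0 = 5.357 gives A² = 0.18667, so A = 0.43206.

A ≈ 0.4321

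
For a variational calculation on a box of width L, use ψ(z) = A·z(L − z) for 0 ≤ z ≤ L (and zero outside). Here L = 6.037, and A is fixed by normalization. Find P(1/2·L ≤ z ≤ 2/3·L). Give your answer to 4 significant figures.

P = ∫_{1/2·L}^{2/3·L} |ψ(z)|² dz.
With A² fixed by ∫|ψ|² = 1, i.e. A² = (L^5/30)^(−1), substitute and integrate.
Substituting u = z/L, A² and the length scale cancel in the ratio: P = ∫_{1/2}^{2/3} u^2·(1 - u)^2 du / ∫_{0}^{1} u^2·(1 - u)^2 du.
With ∫ u^2·(1 - u)^2 du = u^3·(6·u^2 - 15·u + 10)/30 + C, the region integral is 47/4860 and the full one is 1/30.
This works out to P = 47/162.

P ≈ 0.2901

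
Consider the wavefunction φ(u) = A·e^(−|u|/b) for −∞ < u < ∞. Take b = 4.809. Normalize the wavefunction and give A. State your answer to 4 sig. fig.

A ≈ 0.4560

We need A² ∫|f|² du = 1, taking the integral from −∞ to ∞.
With φ = A·e^(−|u|/b), the integral evaluates to A²·[b].
Setting this equal to 1 gives A² = 1/(b).
Plugging in b = 4.809 yields A = 0.45601.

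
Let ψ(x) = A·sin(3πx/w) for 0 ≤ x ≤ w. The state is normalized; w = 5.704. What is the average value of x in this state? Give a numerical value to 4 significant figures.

⟨x⟩ ≈ 2.852

The expectation value is the |ψ|²-weighted average of x: ∫ x|ψ|² dx.
Using sin²θ = (1 − cos 2θ)/2, the ratio of the moment integral to the normalization integral gives ⟨x⟩ = w/2.
Putting w = 5.704 gives 2.8520.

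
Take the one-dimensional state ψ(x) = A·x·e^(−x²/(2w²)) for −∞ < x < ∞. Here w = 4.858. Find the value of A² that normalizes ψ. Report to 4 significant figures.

The normalization condition is ∫|ψ|² dx = 1 from −∞ to ∞.
With ∫_{−∞}^{∞} x^(2m) e^(−αx²) dx = (2m−1)!!·√π / (2^m α^(m+1/2)), ∫|ψ|² dx = A²·(√(π)·w^3/2).
So A² = (√(π)·w^3/2)^(−1).
Plugging in w = 4.858 yields A = 0.099207.

A^2 ≈ 0.009842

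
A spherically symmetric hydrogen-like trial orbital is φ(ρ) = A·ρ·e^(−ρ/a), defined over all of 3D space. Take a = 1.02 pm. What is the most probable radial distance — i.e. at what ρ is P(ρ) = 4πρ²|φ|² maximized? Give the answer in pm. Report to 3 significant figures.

Differentiate P(ρ) = 4πρ²|φ|² with respect to ρ and set to zero.
This gives ρ = 2·a.
With a = 1.02, the most probable radial distance is 2.040 pm.

ρ ≈ 2.04 pm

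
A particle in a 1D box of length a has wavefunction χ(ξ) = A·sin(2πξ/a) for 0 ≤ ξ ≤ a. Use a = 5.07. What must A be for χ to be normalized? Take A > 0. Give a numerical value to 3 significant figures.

We need A² ∫|f|² dξ = 1, taking the integral from 0 to a.
With χ = A·sin(2πξ/a), the integral evaluates to A²·[a/2].
Hence A² = 1/[a/2].
Plugging in a = 5.07 yields A = 0.6281.

A ≈ 0.628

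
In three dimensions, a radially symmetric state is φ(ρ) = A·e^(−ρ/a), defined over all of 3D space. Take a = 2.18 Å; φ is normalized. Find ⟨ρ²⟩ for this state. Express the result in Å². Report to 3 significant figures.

The expectation value is the |φ|²-weighted average of ρ^2: ∫ ρ^2|φ|² 4πρ² dρ.
With ∫₀^∞ ρ^4 e^(−αρ) dρ = 4!/α^5, since the A² factors cancel between numerator and denominator, ⟨ρ²⟩ = 3·a^2.
Putting a = 2.18 gives 14.26.

⟨ρ^2⟩ ≈ 14.3 Å^2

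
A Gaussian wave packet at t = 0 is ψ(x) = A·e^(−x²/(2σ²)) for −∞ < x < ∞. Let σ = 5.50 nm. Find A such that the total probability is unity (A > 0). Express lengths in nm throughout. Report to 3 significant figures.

A ≈ 0.320 nm^(-1/2)

Require ∫ |ψ|² dx = 1 over the whole domain.
Differentiating ∫e^(−αx²) dx = √(π/α) under α to get the higher moments, the integral (without the A² prefactor) comes out to √(π)·σ.
Setting this equal to 1 gives A² = 1/(√(π)·σ).
Substituting σ = 5.50 gives A² = 0.1026, so A = 0.3203.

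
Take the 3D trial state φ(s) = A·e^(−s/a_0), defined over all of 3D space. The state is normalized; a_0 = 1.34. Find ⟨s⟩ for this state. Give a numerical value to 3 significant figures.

⟨s⟩ ≈ 2.01

The expectation value is the |φ|²-weighted average of s: ∫ s|φ|² 4πs² ds.
Recall ∫₀^∞ s^m e^(−s/β) ds = m!·β^(m+1), the ratio of the moment integral to the normalization integral gives ⟨s⟩ = 3·a_0/2.
With a_0 = 1.34, ⟨s⟩ = 2.010.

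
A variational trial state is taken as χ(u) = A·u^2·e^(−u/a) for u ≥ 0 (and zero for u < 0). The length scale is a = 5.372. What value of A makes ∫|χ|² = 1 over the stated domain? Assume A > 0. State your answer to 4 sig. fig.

Normalization requires ∫|χ|² du = 1, integrated from 0 to ∞.
With ∫₀^∞ u^4 e^(−αu) du = 4!/α^5, ∫|χ|² du = A²·(3·a^5/4).
So A² = (3·a^5/4)^(−1).
With a = 5.372: A² = 0.00029803 and A = 0.017264.

A ≈ 0.01726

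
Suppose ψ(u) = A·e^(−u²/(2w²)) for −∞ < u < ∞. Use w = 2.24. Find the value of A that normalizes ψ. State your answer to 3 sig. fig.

A ≈ 0.502

We need A² ∫|f|² du = 1, taking the integral from −∞ to ∞.
Differentiating ∫e^(−αu²) du = √(π/α) under α to get the higher moments, ∫|ψ|² du = A²·(√(π)·w).
Setting this equal to 1 gives A² = 1/(√(π)·w).
With w = 2.24: A² = 0.2519 and A = 0.5019.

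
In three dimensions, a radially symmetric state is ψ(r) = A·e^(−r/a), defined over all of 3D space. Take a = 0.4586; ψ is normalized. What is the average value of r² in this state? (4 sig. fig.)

⟨r^2⟩ ≈ 0.6309

The expectation value is the |ψ|²-weighted average of r^2: ∫ r^2|ψ|² 4πr² dr.
Using ∫₀^∞ rⁿ e^(−αr) dr = n!/αⁿ⁺¹, the ratio of the moment integral to the normalization integral gives ⟨r²⟩ = 3·a^2.
With a = 0.4586, ⟨r^2⟩ = 0.63094.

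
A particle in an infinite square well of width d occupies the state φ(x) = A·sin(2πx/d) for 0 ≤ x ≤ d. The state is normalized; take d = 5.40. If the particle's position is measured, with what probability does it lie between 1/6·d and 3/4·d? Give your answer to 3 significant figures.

P ≈ 0.652

|φ|² is the probability density, so P = ∫_{1/6·d}^{3/4·d} |φ|² dx.
Since A² = 1/(d/2), this is the region integral divided by the full normalization integral.
Substituting u = x/d, A² and the length scale cancel in the ratio: P = ∫_{1/6}^{3/4} sin(2·π·u)^2 du / ∫_{0}^{1} sin(2·π·u)^2 du.
Using ∫ sin(2·π·u)^2 du = u/2 - sin(4·π·u)/(8·π), the numerator is √(3)/(16·π) + 7/24 and the denominator is 1/2.
Taking the ratio, P = √(3)/(8·π) + 7/12.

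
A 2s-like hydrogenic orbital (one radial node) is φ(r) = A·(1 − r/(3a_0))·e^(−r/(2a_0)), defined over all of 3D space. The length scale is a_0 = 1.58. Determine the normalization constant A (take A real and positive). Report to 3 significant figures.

Normalization requires ∫|φ|² 4πr² dr = 1, integrated from 0 to ∞.
(Spherical symmetry: dV = 4πr² dr.)
∫|φ|² 4πr² dr = A²·(8·π·a_0^3/3).
Hence A² = 1/[8·π·a_0^3/3].
Plugging in a_0 = 1.58 yields A = 0.1740.

A ≈ 0.174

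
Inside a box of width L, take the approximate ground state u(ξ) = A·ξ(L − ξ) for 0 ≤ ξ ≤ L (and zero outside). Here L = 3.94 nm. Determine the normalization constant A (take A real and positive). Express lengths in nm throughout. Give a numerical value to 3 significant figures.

We need A² ∫|f|² dξ = 1, taking the integral from 0 to L.
Carrying out the integral gives A² · L^5/30.
With L = 3.94: A² = 0.03160 and A = 0.1778.

A ≈ 0.178 nm^(-5/2)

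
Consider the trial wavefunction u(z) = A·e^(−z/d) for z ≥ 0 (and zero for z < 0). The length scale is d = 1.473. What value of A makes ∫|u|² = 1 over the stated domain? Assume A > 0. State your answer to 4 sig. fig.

Require ∫ |u|² dz = 1 over the whole domain.
With ∫₀^∞ z^0 e^(−αz) dz = 0!/α^1, carrying out the integral gives A² · d/2.
Plugging in d = 1.473 yields A = 1.1652.

A ≈ 1.165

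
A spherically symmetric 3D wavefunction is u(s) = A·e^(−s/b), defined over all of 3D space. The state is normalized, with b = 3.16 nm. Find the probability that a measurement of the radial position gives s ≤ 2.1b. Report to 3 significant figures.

P ≈ 0.790

With dV = 4πs²ds, the probability is ∫|u|² dV over s ≤ 2.1b.
Normalization gives A² = 1/(π·b^3).
Let t = s/b; then A², 4π and the length scale all cancel, so P = ∫_{0}^{2.1} t^2·e^(-2·t) dt ÷ ∫_{0}^{∞} t^2·e^(-2·t) dt.
With ∫ t^2·e^(-2·t) dt = -(2·t^2 + 2·t + 1)·e^(-2·t)/4 + C, the region integral is 1/4 - 701·e^(-21/5)/200 and the full one is 1/4.
This evaluates to P = 0.7898.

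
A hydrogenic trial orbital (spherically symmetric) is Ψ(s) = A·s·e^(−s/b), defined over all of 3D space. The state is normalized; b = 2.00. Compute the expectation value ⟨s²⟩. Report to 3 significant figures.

⟨s^2⟩ ≈ 30.0

⟨s²⟩ = ∫ s^2 |Ψ|² 4πs² ds over the full domain.
With ∫₀^∞ s^6 e^(−αs) ds = 6!/α^7, the ratio of the moment integral to the normalization integral gives ⟨s²⟩ = 15·b^2/2.
Putting b = 2.00 gives 30.00.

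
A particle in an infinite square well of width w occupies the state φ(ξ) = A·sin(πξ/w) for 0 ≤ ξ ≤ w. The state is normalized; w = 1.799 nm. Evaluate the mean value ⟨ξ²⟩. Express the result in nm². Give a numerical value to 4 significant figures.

⟨ξ^2⟩ ≈ 0.9148 nm^2

⟨ξ²⟩ = ∫ ξ^2 |φ|² dξ over the full domain.
Since the A² factors cancel between numerator and denominator, ⟨ξ²⟩ = -w^2/(2·π^2) + w^2/3.
Putting w = 1.799 gives 0.91484.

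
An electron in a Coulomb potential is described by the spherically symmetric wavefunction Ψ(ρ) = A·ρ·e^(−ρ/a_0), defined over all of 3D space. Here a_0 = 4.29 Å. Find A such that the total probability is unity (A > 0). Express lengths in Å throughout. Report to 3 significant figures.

The normalization condition is ∫|Ψ|² 4πρ² dρ = 1 from 0 to ∞.
In 3D with spherical symmetry the volume element is 4πρ² dρ.
Using ∫₀^∞ ρⁿ e^(−αρ) dρ = n!/αⁿ⁺¹, the integral (without the A² prefactor) comes out to 3·π·a_0^5.
So A² = (3·π·a_0^5)^(−1).
With a_0 = 4.29: A² = 0.00007302 and A = 0.008545.

A ≈ 0.00855 Å^(-5/2)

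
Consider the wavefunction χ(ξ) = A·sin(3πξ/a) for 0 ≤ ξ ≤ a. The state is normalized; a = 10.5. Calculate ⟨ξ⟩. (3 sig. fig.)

⟨ξ⟩ ≈ 5.25

The expectation value is the |χ|²-weighted average of ξ: ∫ ξ|χ|² dξ.
The ratio of the moment integral to the normalization integral gives ⟨ξ⟩ = a/2.
Putting a = 10.5 gives 5.250.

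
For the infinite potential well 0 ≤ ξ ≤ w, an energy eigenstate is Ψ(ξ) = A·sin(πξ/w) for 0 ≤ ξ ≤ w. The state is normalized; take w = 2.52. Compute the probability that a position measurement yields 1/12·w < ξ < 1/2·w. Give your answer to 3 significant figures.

P ≈ 0.496

P = ∫_{1/12·w}^{1/2·w} |Ψ(ξ)|² dξ.
The normalization integral ∫|Ψ|²dξ over the whole domain equals w/2·A², and A² cancels in the ratio.
Substituting u = ξ/w, A² and the length scale cancel in the ratio: P = ∫_{1/12}^{1/2} sin(π·u)^2 du / ∫_{0}^{1} sin(π·u)^2 du.
An antiderivative of sin(π·u)^2 is u/2 - sin(2·π·u)/(4·π); evaluating from 1/12 to 1/2 gives 1/(8·π) + 5/24, while the full integral is 1/2.
This works out to P = (3 + 5·π)/(12·π).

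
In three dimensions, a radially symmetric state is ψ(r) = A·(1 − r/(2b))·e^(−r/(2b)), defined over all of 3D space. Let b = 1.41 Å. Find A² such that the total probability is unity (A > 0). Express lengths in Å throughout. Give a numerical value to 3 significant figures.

A^2 ≈ 0.0142 Å^(-3)

The normalization condition is ∫|ψ|² 4πr² dr = 1 from 0 to ∞.
∫|ψ|² 4πr² dr = A²·(8·π·b^3).
So A² = (8·π·b^3)^(−1).
Plugging in b = 1.41 yields A = 0.1191.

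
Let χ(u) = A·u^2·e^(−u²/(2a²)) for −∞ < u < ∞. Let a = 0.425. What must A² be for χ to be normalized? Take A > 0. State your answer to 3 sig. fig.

A^2 ≈ 54.3

The normalization condition is ∫|χ|² du = 1 from −∞ to ∞.
Carrying out the integral gives A² · 3·√(π)·a^5/4.
So A² = (3·√(π)·a^5/4)^(−1).
Substituting a = 0.425 gives A² = 54.25, so A = 7.366.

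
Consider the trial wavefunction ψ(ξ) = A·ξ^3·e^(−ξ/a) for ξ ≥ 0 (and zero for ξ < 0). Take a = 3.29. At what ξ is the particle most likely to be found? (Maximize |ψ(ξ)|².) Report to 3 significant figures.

The maximum of |ψ(ξ)|² occurs where its derivative vanishes.
This gives ξ = 3·a.
With a = 3.29, the most probable position is 9.870.

ξ ≈ 9.87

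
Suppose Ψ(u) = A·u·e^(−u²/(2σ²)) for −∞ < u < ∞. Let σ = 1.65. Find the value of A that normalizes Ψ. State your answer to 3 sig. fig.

Require ∫ |Ψ|² du = 1 over the whole domain.
Differentiating ∫e^(−αu²) du = √(π/α) under α to get the higher moments, carrying out the integral gives A² · √(π)·σ^3/2.
Substituting σ = 1.65 gives A² = 0.2512, so A = 0.5012.

A ≈ 0.501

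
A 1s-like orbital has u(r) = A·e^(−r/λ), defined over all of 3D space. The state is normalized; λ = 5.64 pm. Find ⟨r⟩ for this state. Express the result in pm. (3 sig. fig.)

⟨r⟩ ≈ 8.46 pm

The expectation value is the |u|²-weighted average of r: ∫ r|u|² 4πr² dr.
Recall ∫₀^∞ r^m e^(−r/β) dr = m!·β^(m+1), the ratio of the moment integral to the normalization integral gives ⟨r⟩ = 3·λ/2.
Putting λ = 5.64 gives 8.460.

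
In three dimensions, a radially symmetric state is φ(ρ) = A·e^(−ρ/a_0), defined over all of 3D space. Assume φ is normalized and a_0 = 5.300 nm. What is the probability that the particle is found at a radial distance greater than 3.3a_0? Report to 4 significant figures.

P ≈ 0.03997

P = ∫ |φ|² 4πρ² dρ over ρ > 3.3a_0.
Normalization gives A² = 1/(π·a_0^3).
Let u = ρ/a_0; then A², 4π and the length scale all cancel, so P = ∫_{3.3}^{∞} u^2·e^(-2·u) du ÷ ∫_{0}^{∞} u^2·e^(-2·u) du.
Using ∫ u^2·e^(-2·u) du = -(2·u^2 + 2·u + 1)·e^(-2·u)/4, the numerator is 1469·e^(-33/5)/200 and the denominator is 1/4.
The region integral divided by the full integral gives P = 0.039968.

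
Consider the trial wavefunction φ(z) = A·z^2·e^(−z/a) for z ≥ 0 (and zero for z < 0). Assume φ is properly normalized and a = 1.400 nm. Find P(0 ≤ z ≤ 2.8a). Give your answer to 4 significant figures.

P ≈ 0.6578

The probability is P = ∫ |φ|² dz over [0, 2.8a].
The normalization integral ∫|φ|²dz over the whole domain equals 3·a^5/4·A², and A² cancels in the ratio.
Let u = z/a; then A² and the length scale cancel, so P = ∫_{0}^{2.8} u^4·e^(-2·u) du ÷ ∫_{0}^{∞} u^4·e^(-2·u) du.
With ∫ u^4·e^(-2·u) du = -(u^4/2 + u^3 + 3·u^2/2 + 3·u/2 + 3/4)·e^(-2·u) + C, the region integral is ≈ 0.493387 and the full one is 3/4.
This works out to P = 0.65785.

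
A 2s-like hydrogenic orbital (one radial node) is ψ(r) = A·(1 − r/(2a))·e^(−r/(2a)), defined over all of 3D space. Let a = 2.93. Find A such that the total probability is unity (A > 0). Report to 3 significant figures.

A ≈ 0.0398

We need A² ∫|f|² 4πr² dr = 1, taking the integral from 0 to ∞.
Recall ∫₀^∞ r^m e^(−r/β) dr = m!·β^(m+1), with ψ = A·(1 − r/(2a))·e^(−r/(2a)), the integral evaluates to A²·[8·π·a^3].
Hence A² = 1/[8·π·a^3].
With a = 2.93: A² = 0.001582 and A = 0.03977.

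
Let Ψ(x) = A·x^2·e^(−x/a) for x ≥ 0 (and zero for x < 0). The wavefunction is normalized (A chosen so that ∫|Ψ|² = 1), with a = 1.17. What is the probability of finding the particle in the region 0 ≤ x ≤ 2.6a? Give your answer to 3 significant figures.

P ≈ 0.594

The probability is P = ∫ |Ψ|² dx over [0, 2.6a].
Since A² = 1/(3·a^5/4), this is the region integral divided by the full normalization integral.
In terms of u = x/a (A² and the length scale cancel between numerator and denominator), P = [∫_{0}^{2.6} u^4·e^(-2·u) du] / [∫_{0}^{∞} u^4·e^(-2·u) du].
An antiderivative of u^4·e^(-2·u) is -(u^4/2 + u^3 + 3·u^2/2 + 3·u/2 + 3/4)·e^(-2·u); evaluating from 0 to 2.6 gives ≈ 0.44540, while the full integral is 3/4.
The result is P = 0.5939.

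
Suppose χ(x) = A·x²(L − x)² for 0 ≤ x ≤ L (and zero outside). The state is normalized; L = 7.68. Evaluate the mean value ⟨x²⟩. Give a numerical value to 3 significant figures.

⟨x^2⟩ ≈ 16.1

⟨x²⟩ = ∫ x^2 |χ|² dx over the full domain.
Since the A² factors cancel between numerator and denominator, ⟨x²⟩ = 3·L^2/11.
With L = 7.68, ⟨x^2⟩ = 16.09.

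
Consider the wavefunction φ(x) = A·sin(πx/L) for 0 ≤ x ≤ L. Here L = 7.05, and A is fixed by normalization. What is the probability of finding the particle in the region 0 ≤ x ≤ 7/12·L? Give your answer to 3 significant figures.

P ≈ 0.663

|φ|² is the probability density, so P = ∫_{0}^{7/12·L} |φ|² dx.
With A² fixed by ∫|φ|² = 1, i.e. A² = (L/2)^(−1), substitute and integrate.
Let u = x/L; then A² and the length scale cancel, so P = ∫_{0}^{7/12} sin(π·u)^2 du ÷ ∫_{0}^{1} sin(π·u)^2 du.
Using ∫ sin(π·u)^2 du = u/2 - sin(2·π·u)/(4·π), the numerator is 1/(8·π) + 7/24 and the denominator is 1/2.
This works out to P = (3 + 7·π)/(12·π).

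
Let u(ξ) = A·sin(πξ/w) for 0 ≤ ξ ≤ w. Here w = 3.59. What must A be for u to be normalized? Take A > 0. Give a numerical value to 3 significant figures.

We need A² ∫|f|² dξ = 1, taking the integral from 0 to w.
With ∫₀^w sin²(nπξ/w) dξ = w/2, the integral (without the A² prefactor) comes out to w/2.
Substituting w = 3.59 gives A² = 0.5571, so A = 0.7464.

A ≈ 0.746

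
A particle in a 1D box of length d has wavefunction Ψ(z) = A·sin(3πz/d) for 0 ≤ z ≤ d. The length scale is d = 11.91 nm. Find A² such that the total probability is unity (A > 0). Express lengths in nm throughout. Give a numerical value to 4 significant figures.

Require ∫ |Ψ|² dz = 1 over the whole domain.
Carrying out the integral gives A² · d/2.
So A² = (d/2)^(−1).
Plugging in d = 11.91 yields A = 0.40979.

A^2 ≈ 0.1679 nm^(-1)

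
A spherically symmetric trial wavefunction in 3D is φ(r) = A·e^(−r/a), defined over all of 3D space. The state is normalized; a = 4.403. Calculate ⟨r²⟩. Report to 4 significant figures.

⟨r²⟩ = ∫ r^2 |φ|² 4πr² dr over the full domain.
Recall ∫₀^∞ r^m e^(−r/β) dr = m!·β^(m+1), since the A² factors cancel between numerator and denominator, ⟨r²⟩ = 3·a^2.
Putting a = 4.403 gives 58.159.

⟨r^2⟩ ≈ 58.16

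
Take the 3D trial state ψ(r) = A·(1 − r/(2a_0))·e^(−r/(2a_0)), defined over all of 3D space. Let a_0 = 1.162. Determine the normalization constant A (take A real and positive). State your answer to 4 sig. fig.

We need A² ∫|f|² 4πr² dr = 1, taking the integral from 0 to ∞.
(Spherical symmetry: dV = 4πr² dr.)
With ∫₀^∞ r^4 e^(−αr) dr = 4!/α^5, with ψ = A·(1 − r/(2a_0))·e^(−r/(2a_0)), the integral evaluates to A²·[8·π·a_0^3].
Setting this equal to 1 gives A² = 1/(8·π·a_0^3).
Plugging in a_0 = 1.162 yields A = 0.15925.

A ≈ 0.1592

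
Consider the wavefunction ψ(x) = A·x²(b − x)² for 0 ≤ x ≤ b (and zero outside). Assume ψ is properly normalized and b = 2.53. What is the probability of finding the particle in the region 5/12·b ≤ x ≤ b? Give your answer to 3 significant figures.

P ≈ 0.698

|ψ|² is the probability density, so P = ∫_{5/12·b}^{b} |ψ|² dx.
With A² fixed by ∫|ψ|² = 1, i.e. A² = (b^9/630)^(−1), substitute and integrate.
Let u = x/b; then A² and the length scale cancel, so P = ∫_{5/12}^{1} u^4·(1 - u)^4 du ÷ ∫_{0}^{1} u^4·(1 - u)^4 du.
With ∫ u^4·(1 - u)^4 du = u^5·(70·u^4 - 315·u^3 + 540·u^2 - 420·u + 126)/630 + C, the region integral is ≈ 0.0011074 and the full one is 1/630.
Taking the ratio, P = 0.6977.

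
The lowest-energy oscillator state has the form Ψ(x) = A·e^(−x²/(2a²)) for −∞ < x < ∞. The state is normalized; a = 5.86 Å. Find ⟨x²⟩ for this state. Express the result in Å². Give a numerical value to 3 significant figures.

⟨x^2⟩ ≈ 17.2 Å^2

⟨x²⟩ = ∫ x^2 |Ψ|² dx over the full domain.
Since the A² factors cancel between numerator and denominator, ⟨x²⟩ = a^2/2.
Putting a = 5.86 gives 17.17.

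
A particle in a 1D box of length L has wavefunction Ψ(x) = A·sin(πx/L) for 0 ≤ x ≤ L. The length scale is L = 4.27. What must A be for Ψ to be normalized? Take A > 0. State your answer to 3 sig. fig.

Require ∫ |Ψ|² dx = 1 over the whole domain.
Carrying out the integral gives A² · L/2.
So A² = (L/2)^(−1).
With L = 4.27: A² = 0.4684 and A = 0.6844.

A ≈ 0.684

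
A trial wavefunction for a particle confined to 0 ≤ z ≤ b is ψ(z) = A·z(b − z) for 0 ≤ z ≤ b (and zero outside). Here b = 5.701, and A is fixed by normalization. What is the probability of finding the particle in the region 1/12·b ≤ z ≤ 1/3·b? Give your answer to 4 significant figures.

The probability is P = ∫ |ψ|² dz over [1/12·b, 1/3·b].
Since A² = 1/(b^5/30), this is the region integral divided by the full normalization integral.
Let u = z/b; then A² and the length scale cancel, so P = ∫_{1/12}^{1/3} u^2·(1 - u)^2 du ÷ ∫_{0}^{1} u^2·(1 - u)^2 du.
With ∫ u^2·(1 - u)^2 du = u^3·(6·u^2 - 15·u + 10)/30 + C, the region integral is ≈ 0.00682629 and the full one is 1/30.
The result is P = 0.20479.

P ≈ 0.2048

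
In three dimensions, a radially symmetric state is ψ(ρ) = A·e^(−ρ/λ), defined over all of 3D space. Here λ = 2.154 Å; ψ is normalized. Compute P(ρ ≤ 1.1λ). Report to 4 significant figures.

With dV = 4πρ²dρ, the probability is ∫|ψ|² dV over ρ ≤ 1.1λ.
The full normalization integral is A²·[π·λ^3] = 1, fixing A².
Substituting u = ρ/λ, A², 4π and the length scale all cancel in the ratio: P = ∫_{0}^{1.1} u^2·e^(-2·u) du / ∫_{0}^{∞} u^2·e^(-2·u) du.
An antiderivative of u^2·e^(-2·u) is -(2·u^2 + 2·u + 1)·e^(-2·u)/4; evaluating from 0 to 1.1 gives 1/4 - 281·e^(-11/5)/200, while the full integral is 1/4.
This evaluates to P = 0.37729.

P ≈ 0.3773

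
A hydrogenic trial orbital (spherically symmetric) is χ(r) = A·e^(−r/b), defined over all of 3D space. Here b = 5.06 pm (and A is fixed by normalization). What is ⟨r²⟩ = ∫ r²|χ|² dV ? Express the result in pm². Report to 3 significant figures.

By definition ⟨r²⟩ = ∫ r^2 |χ(r)|² 4πr² dr.
Evaluating both integrals, ⟨r²⟩ = 3·b^2.
With b = 5.06, ⟨r^2⟩ = 76.81.

⟨r^2⟩ ≈ 76.8 pm^2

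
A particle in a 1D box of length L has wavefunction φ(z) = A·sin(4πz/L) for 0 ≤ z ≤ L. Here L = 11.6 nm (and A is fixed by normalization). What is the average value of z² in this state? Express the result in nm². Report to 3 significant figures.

⟨z^2⟩ ≈ 44.4 nm^2

By definition ⟨z²⟩ = ∫ z^2 |φ(z)|² dz.
With ∫₀^L sin²(nπz/L) dz = L/2, evaluating both integrals, ⟨z²⟩ = -L^2/(32·π^2) + L^2/3.
With L = 11.6, ⟨z^2⟩ = 44.43.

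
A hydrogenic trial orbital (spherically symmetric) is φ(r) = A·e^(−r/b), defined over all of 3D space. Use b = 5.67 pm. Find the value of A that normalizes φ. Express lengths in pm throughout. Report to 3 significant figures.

Normalization requires ∫|φ|² 4πr² dr = 1, integrated from 0 to ∞.
Carrying out the integral gives A² · π·b^3.
Hence A² = 1/[π·b^3].
Plugging in b = 5.67 yields A = 0.04179.

A ≈ 0.0418 pm^(-3/2)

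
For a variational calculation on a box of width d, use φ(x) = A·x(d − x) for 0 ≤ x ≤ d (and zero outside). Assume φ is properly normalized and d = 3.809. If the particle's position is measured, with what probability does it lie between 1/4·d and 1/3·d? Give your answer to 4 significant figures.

P ≈ 0.1064

The probability is P = ∫ |φ|² dx over [1/4·d, 1/3·d].
The normalization integral ∫|φ|²dx over the whole domain equals d^5/30·A², and A² cancels in the ratio.
Let u = x/d; then A² and the length scale cancel, so P = ∫_{1/4}^{1/3} u^2·(1 - u)^2 du ÷ ∫_{0}^{1} u^2·(1 - u)^2 du.
An antiderivative of u^2·(1 - u)^2 is u^3·(6·u^2 - 15·u + 10)/30; evaluating from 1/4 to 1/3 gives ≈ 0.00354536, while the full integral is 1/30.
Taking the ratio, P = 0.10636.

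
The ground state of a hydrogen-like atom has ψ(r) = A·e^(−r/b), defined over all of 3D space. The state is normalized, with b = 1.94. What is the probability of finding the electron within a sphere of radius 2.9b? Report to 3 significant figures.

P ≈ 0.928

P = ∫ |ψ|² 4πr² dr over r ≤ 2.9b.
A² is fixed by ∫₀^∞ 4πr²|ψ|² dr = 1, i.e. A² = (π·b^3)^(−1).
In terms of u = r/b (A², 4π and the length scale all cancel between numerator and denominator), P = [∫_{0}^{2.9} u^2·e^(-2·u) du] / [∫_{0}^{∞} u^2·e^(-2·u) du].
Using ∫ u^2·e^(-2·u) du = -(2·u^2 + 2·u + 1)·e^(-2·u)/4, the numerator is 1/4 - 1181·e^(-29/5)/200 and the denominator is 1/4.
Taking the ratio yields P = 0.9285.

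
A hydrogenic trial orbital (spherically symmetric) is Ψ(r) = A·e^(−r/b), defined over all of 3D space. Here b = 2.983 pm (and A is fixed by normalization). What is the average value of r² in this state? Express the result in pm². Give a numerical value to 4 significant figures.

⟨r^2⟩ ≈ 26.69 pm^2

The expectation value is the |Ψ|²-weighted average of r^2: ∫ r^2|Ψ|² 4πr² dr.
Using ∫₀^∞ rⁿ e^(−αr) dr = n!/αⁿ⁺¹, the ratio of the moment integral to the normalization integral gives ⟨r²⟩ = 3·b^2.
With b = 2.983, ⟨r^2⟩ = 26.695.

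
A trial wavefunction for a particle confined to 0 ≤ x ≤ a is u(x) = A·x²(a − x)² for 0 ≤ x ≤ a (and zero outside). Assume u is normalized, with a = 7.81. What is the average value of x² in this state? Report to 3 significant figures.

By definition ⟨x²⟩ = ∫ x^2 |u(x)|² dx.
Expanding the polynomial and integrating term by term, since the A² factors cancel between numerator and denominator, ⟨x²⟩ = 3·a^2/11.
With a = 7.81, ⟨x^2⟩ = 16.64.

⟨x^2⟩ ≈ 16.6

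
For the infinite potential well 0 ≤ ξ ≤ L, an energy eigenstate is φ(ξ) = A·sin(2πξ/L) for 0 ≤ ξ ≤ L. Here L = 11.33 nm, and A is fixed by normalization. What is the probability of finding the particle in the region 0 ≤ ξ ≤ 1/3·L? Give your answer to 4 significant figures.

P ≈ 0.4022

|φ|² is the probability density, so P = ∫_{0}^{1/3·L} |φ|² dξ.
The normalization integral ∫|φ|²dξ over the whole domain equals L/2·A², and A² cancels in the ratio.
Substituting u = ξ/L, A² and the length scale cancel in the ratio: P = ∫_{0}^{1/3} sin(2·π·u)^2 du / ∫_{0}^{1} sin(2·π·u)^2 du.
With ∫ sin(2·π·u)^2 du = u/2 - sin(4·π·u)/(8·π) + C, the region integral is √(3)/(16·π) + 1/6 and the full one is 1/2.
Evaluating gives P = (√(3)/8 + π/3)/π.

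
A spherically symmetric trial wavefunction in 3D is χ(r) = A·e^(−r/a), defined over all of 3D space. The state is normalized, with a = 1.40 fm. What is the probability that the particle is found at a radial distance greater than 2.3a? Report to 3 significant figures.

P = ∫ |χ|² 4πr² dr over r > 2.3a.
A² is fixed by ∫₀^∞ 4πr²|χ|² dr = 1, i.e. A² = (π·a^3)^(−1).
In terms of u = r/a (A², 4π and the length scale all cancel between numerator and denominator), P = [∫_{2.3}^{∞} u^2·e^(-2·u) du] / [∫_{0}^{∞} u^2·e^(-2·u) du].
With ∫ u^2·e^(-2·u) du = -(2·u^2 + 2·u + 1)·e^(-2·u)/4 + C, the region integral is 809·e^(-23/5)/200 and the full one is 1/4.
This evaluates to P = 0.1626.

P ≈ 0.163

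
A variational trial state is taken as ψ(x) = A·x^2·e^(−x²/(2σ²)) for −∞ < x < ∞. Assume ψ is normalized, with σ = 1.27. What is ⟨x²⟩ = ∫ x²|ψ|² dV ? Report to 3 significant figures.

⟨x^2⟩ ≈ 4.03

The expectation value is the |ψ|²-weighted average of x^2: ∫ x^2|ψ|² dx.
Differentiating ∫e^(−αx²) dx = √(π/α) under α to get the higher moments, evaluating both integrals, ⟨x²⟩ = 5·σ^2/2.
Putting σ = 1.27 gives 4.032.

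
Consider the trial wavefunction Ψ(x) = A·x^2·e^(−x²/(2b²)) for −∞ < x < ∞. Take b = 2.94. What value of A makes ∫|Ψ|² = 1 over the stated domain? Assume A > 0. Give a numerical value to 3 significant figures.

The normalization condition is ∫|Ψ|² dx = 1 from −∞ to ∞.
Differentiating ∫e^(−αx²) dx = √(π/α) under α to get the higher moments, carrying out the integral gives A² · 3·√(π)·b^5/4.
So A² = (3·√(π)·b^5/4)^(−1).
Substituting b = 2.94 gives A² = 0.003425, so A = 0.05852.

A ≈ 0.0585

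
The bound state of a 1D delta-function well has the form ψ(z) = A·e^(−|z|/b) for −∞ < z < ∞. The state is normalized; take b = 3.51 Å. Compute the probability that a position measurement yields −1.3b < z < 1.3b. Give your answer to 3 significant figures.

P ≈ 0.926

The probability is P = ∫ |ψ|² dz over [−1.3b, 1.3b].
With A² fixed by ∫|ψ|² = 1, i.e. A² = (b)^(−1), substitute and integrate.
By symmetry take twice the z ≥ 0 contribution in numerator and denominator; the 2's cancel. In terms of u = z/b (A² and the length scale cancel between numerator and denominator), P = [∫_{0}^{1.3} e^(-2·u) du] / [∫_{0}^{∞} e^(-2·u) du].
With ∫ e^(-2·u) du = -e^(-2·u)/2 + C, the region integral is 1/2 - e^(-13/5)/2 and the full one is 1/2.
The result is P = 0.9257.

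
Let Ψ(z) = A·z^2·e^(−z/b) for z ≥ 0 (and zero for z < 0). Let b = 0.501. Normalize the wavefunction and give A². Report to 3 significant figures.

A^2 ≈ 42.2

The normalization condition is ∫|Ψ|² dz = 1 from 0 to ∞.
∫|Ψ|² dz = A²·(3·b^5/4).
Hence A² = 1/[3·b^5/4].
Substituting b = 0.501 gives A² = 42.24, so A = 6.499.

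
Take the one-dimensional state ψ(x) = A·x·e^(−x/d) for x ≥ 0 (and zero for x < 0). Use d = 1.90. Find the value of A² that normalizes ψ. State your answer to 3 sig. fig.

Normalization requires ∫|ψ|² dx = 1, integrated from 0 to ∞.
Recall ∫₀^∞ x^m e^(−x/β) dx = m!·β^(m+1), with ψ = A·x·e^(−x/d), the integral evaluates to A²·[d^3/4].
Hence A² = 1/[d^3/4].
Plugging in d = 1.90 yields A = 0.7637.

A^2 ≈ 0.583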